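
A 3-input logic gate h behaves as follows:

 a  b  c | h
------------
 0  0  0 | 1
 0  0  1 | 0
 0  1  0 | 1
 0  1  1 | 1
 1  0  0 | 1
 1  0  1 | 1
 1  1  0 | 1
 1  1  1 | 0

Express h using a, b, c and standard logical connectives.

h is 0 on only 2 rows — (0,0,1), (1,1,1). Writing each as a minterm (¬a·¬b·c, a·b·c) and OR-ing them characterizes exactly where h=0, so h is the negation of that disjunction.

h(a, b, c) = ~(((~a & ~b) & c) | ((a & b) & c))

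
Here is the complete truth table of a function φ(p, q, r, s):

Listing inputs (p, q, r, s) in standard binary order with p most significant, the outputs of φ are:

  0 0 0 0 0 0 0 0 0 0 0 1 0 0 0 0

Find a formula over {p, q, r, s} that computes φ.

Only row (1,0,1,1) gives 1. That row's minterm p·¬q·r·s is φ directly.

φ(p, q, r, s) = ((p ∧ ¬q) ∧ r) ∧ s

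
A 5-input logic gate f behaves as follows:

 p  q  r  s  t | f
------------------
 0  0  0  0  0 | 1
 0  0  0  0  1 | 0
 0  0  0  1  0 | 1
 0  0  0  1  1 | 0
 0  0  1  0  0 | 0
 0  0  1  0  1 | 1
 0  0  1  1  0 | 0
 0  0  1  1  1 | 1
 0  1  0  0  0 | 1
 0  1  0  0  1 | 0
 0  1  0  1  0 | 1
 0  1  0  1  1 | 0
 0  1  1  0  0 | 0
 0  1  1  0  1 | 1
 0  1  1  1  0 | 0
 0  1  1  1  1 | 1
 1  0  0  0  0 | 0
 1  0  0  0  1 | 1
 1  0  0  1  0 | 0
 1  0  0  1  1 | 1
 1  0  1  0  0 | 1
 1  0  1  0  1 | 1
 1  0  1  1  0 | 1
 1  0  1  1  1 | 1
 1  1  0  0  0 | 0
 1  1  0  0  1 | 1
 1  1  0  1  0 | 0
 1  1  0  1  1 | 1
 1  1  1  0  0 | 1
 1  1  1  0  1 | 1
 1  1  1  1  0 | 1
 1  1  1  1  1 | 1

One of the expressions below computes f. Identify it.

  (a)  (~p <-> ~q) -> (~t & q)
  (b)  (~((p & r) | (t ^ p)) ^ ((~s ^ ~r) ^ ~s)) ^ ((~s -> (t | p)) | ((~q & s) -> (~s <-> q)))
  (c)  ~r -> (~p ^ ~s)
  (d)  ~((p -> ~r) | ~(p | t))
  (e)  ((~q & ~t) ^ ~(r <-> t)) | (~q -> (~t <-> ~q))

(a) disagrees with f on (0,0,0,0,0) (formula → 0, table → 1); rule it out.
(c) disagrees with f on (0,0,0,0,0) (formula → 0, table → 1); rule it out.
(d) disagrees with f on (0,0,0,0,0) (formula → 0, table → 1); rule it out.
(e) disagrees with f on (0,0,0,0,1) (formula → 1, table → 0); rule it out.
(b) is the remaining candidate, and it agrees with f on all 32 inputs.

b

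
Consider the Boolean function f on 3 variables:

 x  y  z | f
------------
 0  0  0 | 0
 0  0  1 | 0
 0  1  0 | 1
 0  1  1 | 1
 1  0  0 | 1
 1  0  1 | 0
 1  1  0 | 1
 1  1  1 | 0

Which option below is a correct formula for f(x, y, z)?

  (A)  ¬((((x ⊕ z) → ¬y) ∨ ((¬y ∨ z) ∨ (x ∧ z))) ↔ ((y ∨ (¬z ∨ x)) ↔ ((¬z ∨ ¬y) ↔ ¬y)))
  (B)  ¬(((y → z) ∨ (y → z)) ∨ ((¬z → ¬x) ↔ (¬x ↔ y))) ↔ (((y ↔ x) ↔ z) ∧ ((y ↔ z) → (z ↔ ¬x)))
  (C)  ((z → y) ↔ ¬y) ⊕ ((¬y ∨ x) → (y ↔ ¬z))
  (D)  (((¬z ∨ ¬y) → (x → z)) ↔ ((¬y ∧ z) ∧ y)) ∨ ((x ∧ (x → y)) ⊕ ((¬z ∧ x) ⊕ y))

(A) fails at (0,0,1): the formula yields 1, f is 0.
(B) fails at (0,0,0): the formula yields 1, f is 0.
(C) fails at (0,0,0): the formula yields 1, f is 0.
(D) is the remaining candidate, and it agrees with f on all 8 inputs.

D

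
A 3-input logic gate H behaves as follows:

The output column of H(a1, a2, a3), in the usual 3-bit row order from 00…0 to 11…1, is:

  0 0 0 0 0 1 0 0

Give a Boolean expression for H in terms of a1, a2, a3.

Only row (1,0,1) gives 1. That row's minterm a1·¬a2·a3 is H directly.

H(a1, a2, a3) = (a1 & ~a2) & a3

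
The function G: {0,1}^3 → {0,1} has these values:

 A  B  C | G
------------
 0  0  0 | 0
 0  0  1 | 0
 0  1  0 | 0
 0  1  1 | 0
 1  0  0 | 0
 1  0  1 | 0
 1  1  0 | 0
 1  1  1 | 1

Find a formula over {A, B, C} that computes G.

G is 1 on exactly one input, (1,1,1), whose minterm is A·B·C. So G is just that conjunction.

G(A, B, C) = (A ∧ B) ∧ C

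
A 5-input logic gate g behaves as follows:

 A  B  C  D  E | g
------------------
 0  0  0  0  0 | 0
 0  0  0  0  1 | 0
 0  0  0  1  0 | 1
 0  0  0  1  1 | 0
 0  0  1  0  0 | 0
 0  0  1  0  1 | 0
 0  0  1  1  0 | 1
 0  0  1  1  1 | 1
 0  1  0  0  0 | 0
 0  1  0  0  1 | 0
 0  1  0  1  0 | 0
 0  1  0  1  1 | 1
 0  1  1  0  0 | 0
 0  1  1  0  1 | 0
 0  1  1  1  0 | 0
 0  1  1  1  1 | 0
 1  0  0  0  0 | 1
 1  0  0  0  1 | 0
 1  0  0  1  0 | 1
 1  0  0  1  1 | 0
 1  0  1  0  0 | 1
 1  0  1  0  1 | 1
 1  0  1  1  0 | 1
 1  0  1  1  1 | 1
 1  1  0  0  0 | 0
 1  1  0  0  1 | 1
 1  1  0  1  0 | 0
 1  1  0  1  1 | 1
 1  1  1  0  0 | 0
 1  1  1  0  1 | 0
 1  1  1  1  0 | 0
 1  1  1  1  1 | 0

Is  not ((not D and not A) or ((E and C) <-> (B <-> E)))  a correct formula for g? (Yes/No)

Check the formula against g row by row:
  A=0, B=0, C=0, D=0, E=0: formula gives 0, g = 0 ✓
  A=0, B=0, C=0, D=0, E=1: formula gives 0, g = 0 ✓
  A=0, B=0, C=0, D=1, E=0: formula gives 1, g = 1 ✓
  A=0, B=0, C=0, D=1, E=1: formula gives 0, g = 0 ✓
  … (the remaining 28 rows also agree.)
Every row agrees, so the formula is equivalent.

Yes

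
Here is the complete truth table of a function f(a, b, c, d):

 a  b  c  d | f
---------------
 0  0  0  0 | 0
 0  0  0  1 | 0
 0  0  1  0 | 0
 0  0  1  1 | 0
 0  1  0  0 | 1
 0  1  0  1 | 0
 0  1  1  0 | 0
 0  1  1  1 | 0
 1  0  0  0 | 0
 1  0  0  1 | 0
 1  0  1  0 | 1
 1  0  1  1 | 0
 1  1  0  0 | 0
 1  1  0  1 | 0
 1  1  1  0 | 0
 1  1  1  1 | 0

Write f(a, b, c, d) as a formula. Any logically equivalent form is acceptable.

Collect the rows where f=1 — (0,1,0,0), (1,0,1,0) — and write one minterm per row: ¬a·b·¬c·¬d, a·¬b·c·¬d. Their union (logical OR) reproduces the table exactly.

f(a, b, c, d) = (((not a and b) and not c) and not d) or (((a and not b) and c) and not d)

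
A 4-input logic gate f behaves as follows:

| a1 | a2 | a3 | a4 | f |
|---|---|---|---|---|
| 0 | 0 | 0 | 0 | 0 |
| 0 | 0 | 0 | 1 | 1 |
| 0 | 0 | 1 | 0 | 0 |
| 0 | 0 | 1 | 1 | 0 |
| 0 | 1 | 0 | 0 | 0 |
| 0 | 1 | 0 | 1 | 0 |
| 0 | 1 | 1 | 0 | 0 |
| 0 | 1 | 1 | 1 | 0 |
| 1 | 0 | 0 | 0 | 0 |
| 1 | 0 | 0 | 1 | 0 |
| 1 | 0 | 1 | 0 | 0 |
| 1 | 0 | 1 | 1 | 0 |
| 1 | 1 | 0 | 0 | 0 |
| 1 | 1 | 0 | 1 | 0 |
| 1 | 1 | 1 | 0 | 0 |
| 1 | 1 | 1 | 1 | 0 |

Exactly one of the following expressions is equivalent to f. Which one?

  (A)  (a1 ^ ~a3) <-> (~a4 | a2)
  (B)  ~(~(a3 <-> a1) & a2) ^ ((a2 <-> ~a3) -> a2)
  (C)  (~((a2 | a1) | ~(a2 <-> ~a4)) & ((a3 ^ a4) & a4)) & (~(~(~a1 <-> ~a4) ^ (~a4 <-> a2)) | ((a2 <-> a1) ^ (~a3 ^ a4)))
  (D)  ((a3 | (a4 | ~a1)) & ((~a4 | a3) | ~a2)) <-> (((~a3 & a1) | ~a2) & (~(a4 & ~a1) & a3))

(A) fails at (0,0,0,0): the formula yields 1, f is 0.
(B) fails at (0,0,0,1): the formula yields 0, f is 1.
(D) fails at (0,0,0,1): the formula yields 0, f is 1.
Only (C) survives; checking it on all 16 rows confirms it matches f.

C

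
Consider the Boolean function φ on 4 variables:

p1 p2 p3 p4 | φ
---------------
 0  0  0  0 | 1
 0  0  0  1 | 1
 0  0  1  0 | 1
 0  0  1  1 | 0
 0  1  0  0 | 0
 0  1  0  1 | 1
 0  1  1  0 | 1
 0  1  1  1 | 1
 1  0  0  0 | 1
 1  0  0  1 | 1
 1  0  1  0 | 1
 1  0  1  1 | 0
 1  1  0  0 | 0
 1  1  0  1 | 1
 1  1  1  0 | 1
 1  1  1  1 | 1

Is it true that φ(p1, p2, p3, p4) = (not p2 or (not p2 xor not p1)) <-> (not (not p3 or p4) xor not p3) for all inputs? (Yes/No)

No

Test each input against both φ and the formula:
  p1=0, p2=0, p3=0, p4=0: formula gives 1, φ = 1 ✓
  p1=0, p2=0, p3=0, p4=1: formula gives 1, φ = 1 ✓
  p1=0, p2=0, p3=1, p4=0: formula gives 1, φ = 1 ✓
  p1=0, p2=0, p3=1, p4=1: formula gives 0, φ = 0 ✓
  p1=0, p2=1, p3=0, p4=0: formula gives 1, but φ = 0 ✗
Row (0,1,0,0) is a counterexample, so the formula is not equivalent to φ.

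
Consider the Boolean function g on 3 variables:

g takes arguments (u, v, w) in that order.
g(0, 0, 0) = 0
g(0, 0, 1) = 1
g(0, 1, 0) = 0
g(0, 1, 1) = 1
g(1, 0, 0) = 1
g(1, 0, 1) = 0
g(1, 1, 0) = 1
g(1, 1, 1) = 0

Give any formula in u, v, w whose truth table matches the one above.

g(u, v, w) = ((((~u & ~v) & w) | ((~u & v) & w)) | ((u & ~v) & ~w)) | ((u & v) & ~w)

The 1-rows are (0,0,1), (0,1,1), (1,0,0), (1,1,0). Each contributes one minterm — ¬u·¬v·w; ¬u·v·w; u·¬v·¬w; u·v·¬w — and their disjunction is a sum-of-products form of g.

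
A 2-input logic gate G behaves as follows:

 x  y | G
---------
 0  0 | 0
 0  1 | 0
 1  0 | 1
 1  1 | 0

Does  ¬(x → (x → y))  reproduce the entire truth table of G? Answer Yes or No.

Yes

Check the formula against G row by row:
  x=0, y=0: formula gives 0, G = 0 ✓
  x=0, y=1: formula gives 0, G = 0 ✓
  x=1, y=0: formula gives 1, G = 1 ✓
  x=1, y=1: formula gives 0, G = 0 ✓
All 4 rows match — the expression computes G exactly.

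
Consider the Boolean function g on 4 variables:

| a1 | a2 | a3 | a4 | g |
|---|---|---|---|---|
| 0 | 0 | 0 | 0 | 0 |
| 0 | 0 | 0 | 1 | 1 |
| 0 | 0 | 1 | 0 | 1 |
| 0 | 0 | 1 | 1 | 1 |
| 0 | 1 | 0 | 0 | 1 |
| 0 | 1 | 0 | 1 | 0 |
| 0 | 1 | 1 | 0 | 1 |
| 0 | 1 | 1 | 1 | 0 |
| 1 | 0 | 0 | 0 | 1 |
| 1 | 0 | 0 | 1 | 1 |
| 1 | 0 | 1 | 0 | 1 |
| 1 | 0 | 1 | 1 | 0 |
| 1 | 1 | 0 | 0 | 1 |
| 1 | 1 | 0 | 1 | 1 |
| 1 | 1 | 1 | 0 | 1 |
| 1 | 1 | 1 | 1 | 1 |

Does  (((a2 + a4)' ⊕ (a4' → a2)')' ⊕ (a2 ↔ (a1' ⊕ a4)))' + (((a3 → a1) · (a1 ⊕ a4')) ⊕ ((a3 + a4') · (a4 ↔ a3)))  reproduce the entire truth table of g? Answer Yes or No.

No

Test each input against both g and the formula:
  a1=0, a2=0, a3=0, a4=0: formula gives 0, g = 0 ✓
  a1=0, a2=0, a3=0, a4=1: formula gives 1, g = 1 ✓
  a1=0, a2=0, a3=1, a4=0: formula gives 0, but g = 1 ✗
Since they disagree at (0,0,1,0), the expression is not a correct formula for g.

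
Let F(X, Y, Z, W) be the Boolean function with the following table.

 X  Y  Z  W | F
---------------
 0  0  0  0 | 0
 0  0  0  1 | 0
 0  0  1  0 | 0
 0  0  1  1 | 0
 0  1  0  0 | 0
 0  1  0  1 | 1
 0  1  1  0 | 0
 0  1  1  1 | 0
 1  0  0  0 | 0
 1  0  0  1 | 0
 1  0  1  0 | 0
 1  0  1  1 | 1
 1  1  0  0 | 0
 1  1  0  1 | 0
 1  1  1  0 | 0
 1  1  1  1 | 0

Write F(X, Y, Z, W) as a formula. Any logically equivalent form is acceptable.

The 1-rows are (0,1,0,1), (1,0,1,1). Each contributes one minterm — ¬X·Y·¬Z·W; X·¬Y·Z·W — and their disjunction is a sum-of-products form of F.

F(X, Y, Z, W) = (((X' · Y) · Z') · W) + (((X · Y') · Z) · W)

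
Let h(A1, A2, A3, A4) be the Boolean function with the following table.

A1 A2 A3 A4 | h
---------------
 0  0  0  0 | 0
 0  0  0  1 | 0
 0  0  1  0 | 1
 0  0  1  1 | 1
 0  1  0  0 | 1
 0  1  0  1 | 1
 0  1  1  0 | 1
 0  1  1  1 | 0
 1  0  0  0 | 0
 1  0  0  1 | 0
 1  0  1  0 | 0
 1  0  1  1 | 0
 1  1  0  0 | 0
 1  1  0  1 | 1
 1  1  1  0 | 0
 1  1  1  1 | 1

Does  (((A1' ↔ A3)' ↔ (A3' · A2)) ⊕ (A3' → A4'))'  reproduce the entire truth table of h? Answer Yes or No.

Check the formula against h row by row:
  A1=0, A2=0, A3=0, A4=0: formula gives 0, h = 0 ✓
  A1=0, A2=0, A3=0, A4=1: formula gives 1, but h = 0 ✗
A single disagreement suffices: at (0,0,0,1) they differ, so the formula does not compute h.

No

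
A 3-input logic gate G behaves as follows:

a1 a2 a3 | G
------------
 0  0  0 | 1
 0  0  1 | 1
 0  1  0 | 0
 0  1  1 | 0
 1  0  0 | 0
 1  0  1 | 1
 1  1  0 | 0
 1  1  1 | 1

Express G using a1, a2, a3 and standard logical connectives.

Collect the rows where G=1 — (0,0,0), (0,0,1), (1,0,1), (1,1,1) — and write one minterm per row: ¬a1·¬a2·¬a3, ¬a1·¬a2·a3, a1·¬a2·a3, a1·a2·a3. Their union (logical OR) reproduces the table exactly.

G(a1, a2, a3) = ((((~a1 & ~a2) & ~a3) | ((~a1 & ~a2) & a3)) | ((a1 & ~a2) & a3)) | ((a1 & a2) & a3)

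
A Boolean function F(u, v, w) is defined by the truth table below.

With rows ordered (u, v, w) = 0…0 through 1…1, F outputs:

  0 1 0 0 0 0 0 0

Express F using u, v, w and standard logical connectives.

F(u, v, w) = (¬u ∧ ¬v) ∧ w

Only row (0,0,1) gives 1. That row's minterm ¬u·¬v·w is F directly.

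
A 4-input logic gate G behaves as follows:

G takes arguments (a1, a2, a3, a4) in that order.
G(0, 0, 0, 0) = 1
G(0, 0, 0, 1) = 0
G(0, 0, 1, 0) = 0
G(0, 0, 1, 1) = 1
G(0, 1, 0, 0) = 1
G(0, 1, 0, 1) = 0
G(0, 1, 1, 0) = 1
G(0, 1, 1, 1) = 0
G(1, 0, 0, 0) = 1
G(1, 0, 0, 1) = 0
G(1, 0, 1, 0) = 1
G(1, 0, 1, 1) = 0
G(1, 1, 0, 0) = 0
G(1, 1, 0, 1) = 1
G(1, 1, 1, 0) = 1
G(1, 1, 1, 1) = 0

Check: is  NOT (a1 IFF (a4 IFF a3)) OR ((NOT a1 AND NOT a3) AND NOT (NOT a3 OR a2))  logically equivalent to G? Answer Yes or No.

Evaluate NOT (a1 IFF (a4 IFF a3)) OR ((NOT a1 AND NOT a3) AND NOT (NOT a3 OR a2)) on each row and compare to G:
  a1=0, a2=0, a3=0, a4=0: formula gives 1, G = 1 ✓
  a1=0, a2=0, a3=0, a4=1: formula gives 0, G = 0 ✓
  a1=0, a2=0, a3=1, a4=0: formula gives 0, G = 0 ✓
  a1=0, a2=0, a3=1, a4=1: formula gives 1, G = 1 ✓
  …
  a1=0, a2=1, a3=1, a4=0: formula gives 0, but G = 1 ✗
Since they disagree at (0,1,1,0), the expression is not a correct formula for G.

No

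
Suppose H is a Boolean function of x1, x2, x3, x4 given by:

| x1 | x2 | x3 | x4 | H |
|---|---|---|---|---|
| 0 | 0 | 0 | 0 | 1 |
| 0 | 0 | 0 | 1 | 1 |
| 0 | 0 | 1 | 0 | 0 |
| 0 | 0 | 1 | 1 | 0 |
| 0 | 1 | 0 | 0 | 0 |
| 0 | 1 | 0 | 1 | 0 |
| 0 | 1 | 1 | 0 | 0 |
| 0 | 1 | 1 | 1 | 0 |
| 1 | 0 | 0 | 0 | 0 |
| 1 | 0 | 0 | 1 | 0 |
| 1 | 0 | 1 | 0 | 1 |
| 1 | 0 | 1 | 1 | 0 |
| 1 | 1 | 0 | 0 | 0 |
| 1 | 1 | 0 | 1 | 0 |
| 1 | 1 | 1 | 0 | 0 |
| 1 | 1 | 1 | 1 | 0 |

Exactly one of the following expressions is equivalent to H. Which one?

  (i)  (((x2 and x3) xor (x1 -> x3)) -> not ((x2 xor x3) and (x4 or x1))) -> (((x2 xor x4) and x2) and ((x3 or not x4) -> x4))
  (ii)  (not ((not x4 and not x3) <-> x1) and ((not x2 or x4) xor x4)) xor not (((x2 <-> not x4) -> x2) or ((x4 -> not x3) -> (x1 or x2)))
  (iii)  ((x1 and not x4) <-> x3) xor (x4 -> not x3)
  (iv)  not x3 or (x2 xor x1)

(i) fails at (0,0,0,0): the formula yields 0, H is 1.
(iii) fails at (0,0,0,0): the formula yields 0, H is 1.
(iv) fails at (0,1,0,0): the formula yields 1, H is 0.
(ii) is the remaining candidate, and it agrees with H on all 16 inputs.

ii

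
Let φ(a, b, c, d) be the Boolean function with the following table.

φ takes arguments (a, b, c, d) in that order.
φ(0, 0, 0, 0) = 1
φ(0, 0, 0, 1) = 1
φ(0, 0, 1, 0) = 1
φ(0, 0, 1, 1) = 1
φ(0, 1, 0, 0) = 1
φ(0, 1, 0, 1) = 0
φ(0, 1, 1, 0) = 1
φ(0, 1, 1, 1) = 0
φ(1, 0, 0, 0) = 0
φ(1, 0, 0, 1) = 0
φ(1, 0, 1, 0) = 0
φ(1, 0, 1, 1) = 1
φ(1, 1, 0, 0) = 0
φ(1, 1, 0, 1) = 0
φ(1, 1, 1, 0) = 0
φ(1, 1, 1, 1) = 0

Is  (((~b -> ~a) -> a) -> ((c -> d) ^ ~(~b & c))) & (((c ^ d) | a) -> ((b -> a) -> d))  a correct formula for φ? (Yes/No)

Test each input against both φ and the formula:
  a=0, b=0, c=0, d=0: formula gives 1, φ = 1 ✓
  a=0, b=0, c=0, d=1: formula gives 1, φ = 1 ✓
  a=0, b=0, c=1, d=0: formula gives 0, but φ = 1 ✗
A single disagreement suffices: at (0,0,1,0) they differ, so the formula does not compute φ.

No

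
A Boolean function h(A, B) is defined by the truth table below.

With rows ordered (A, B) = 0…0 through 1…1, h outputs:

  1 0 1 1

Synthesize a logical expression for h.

h(A, B) = B -> A

This is B → A (false only at 0,1).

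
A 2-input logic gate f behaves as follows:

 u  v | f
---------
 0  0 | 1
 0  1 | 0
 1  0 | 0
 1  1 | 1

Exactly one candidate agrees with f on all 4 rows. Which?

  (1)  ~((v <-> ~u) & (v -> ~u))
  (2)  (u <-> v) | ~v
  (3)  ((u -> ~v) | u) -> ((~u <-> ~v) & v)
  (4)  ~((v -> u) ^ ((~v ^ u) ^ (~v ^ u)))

(2) disagrees with f on (1,0) (formula → 1, table → 0); rule it out.
(3) disagrees with f on (0,0) (formula → 0, table → 1); rule it out.
(4) disagrees with f on (0,0) (formula → 0, table → 1); rule it out.
That leaves (1). Evaluating it on every row reproduces the table of f exactly.

1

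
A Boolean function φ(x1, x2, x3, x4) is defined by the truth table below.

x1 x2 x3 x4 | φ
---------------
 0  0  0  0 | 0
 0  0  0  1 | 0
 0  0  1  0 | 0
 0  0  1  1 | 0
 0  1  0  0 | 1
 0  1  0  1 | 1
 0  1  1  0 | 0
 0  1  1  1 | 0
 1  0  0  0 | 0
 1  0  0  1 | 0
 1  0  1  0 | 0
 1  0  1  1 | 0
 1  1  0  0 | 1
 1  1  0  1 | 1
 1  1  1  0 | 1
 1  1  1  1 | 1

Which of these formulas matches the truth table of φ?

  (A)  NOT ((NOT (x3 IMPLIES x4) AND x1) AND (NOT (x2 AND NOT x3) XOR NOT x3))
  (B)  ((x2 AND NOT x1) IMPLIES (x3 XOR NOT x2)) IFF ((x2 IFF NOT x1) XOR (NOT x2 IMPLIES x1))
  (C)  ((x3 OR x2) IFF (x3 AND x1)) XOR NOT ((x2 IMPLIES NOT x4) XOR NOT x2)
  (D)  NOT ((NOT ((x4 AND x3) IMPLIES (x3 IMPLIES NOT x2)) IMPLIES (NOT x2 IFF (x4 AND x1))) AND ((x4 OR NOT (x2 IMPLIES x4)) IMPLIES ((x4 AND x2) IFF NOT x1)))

(A) fails at (0,0,0,0): the formula yields 1, φ is 0.
(C) fails at (0,0,1,0): the formula yields 1, φ is 0.
(D) fails at (0,0,0,1): the formula yields 1, φ is 0.
That leaves (B). Evaluating it on every row reproduces the table of φ exactly.

B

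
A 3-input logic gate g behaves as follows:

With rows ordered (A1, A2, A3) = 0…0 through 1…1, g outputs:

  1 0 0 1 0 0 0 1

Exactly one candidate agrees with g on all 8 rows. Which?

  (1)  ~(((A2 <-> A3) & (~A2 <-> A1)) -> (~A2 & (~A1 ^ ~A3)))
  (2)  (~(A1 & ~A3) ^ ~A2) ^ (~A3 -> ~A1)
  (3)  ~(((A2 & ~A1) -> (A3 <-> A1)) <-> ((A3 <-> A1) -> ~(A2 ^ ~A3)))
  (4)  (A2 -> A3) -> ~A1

(1) disagrees with g on (0,0,0) (formula → 0, table → 1); rule it out.
(2) disagrees with g on (0,0,1) (formula → 1, table → 0); rule it out.
(4) disagrees with g on (0,0,1) (formula → 1, table → 0); rule it out.
(3) is the remaining candidate, and it agrees with g on all 8 inputs.

3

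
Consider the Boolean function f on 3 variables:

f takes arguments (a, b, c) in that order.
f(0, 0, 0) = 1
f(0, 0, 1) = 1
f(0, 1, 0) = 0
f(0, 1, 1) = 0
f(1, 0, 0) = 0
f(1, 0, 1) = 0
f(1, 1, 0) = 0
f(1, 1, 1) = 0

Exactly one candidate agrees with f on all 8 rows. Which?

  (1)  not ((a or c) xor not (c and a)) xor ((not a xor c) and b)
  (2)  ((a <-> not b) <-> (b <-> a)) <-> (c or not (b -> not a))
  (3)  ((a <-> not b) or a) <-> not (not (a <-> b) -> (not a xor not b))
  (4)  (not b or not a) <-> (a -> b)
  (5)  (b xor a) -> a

3

(1): at (0,0,0) it gives 0, but f = 1 — eliminated.
(2): at (0,0,1) it gives 0, but f = 1 — eliminated.
(4): at (0,1,0) it gives 1, but f = 0 — eliminated.
(5): at (1,0,0) it gives 1, but f = 0 — eliminated.
(3) is the remaining candidate, and it agrees with f on all 8 inputs.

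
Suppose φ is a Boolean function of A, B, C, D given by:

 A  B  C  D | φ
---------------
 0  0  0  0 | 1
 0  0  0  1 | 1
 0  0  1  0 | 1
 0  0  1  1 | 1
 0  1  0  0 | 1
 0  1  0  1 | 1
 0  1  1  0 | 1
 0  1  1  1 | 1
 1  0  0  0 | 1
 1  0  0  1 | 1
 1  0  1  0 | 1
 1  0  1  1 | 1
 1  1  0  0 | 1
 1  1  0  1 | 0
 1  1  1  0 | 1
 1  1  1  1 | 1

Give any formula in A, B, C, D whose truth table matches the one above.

φ(A, B, C, D) = ¬(((A ∧ B) ∧ ¬C) ∧ D)

Only row (1,1,0,1) gives 0. So φ is 1 everywhere except there — the complement of the minterm A·B·¬C·D.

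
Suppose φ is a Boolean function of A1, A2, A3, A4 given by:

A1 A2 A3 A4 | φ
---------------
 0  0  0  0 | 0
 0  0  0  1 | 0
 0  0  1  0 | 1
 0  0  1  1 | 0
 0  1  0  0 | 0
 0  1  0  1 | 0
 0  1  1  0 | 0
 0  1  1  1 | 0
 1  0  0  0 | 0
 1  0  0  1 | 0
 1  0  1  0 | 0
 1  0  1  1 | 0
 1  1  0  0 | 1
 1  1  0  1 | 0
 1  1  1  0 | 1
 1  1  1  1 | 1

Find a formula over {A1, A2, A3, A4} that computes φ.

The 1-rows are (0,0,1,0), (1,1,0,0), (1,1,1,0), (1,1,1,1). Each contributes one minterm — ¬A1·¬A2·A3·¬A4; A1·A2·¬A3·¬A4; A1·A2·A3·¬A4; A1·A2·A3·A4 — and their disjunction is a sum-of-products form of φ.

φ(A1, A2, A3, A4) = (((((A1' · A2') · A3) · A4') + (((A1 · A2) · A3') · A4')) + (((A1 · A2) · A3) · A4')) + (((A1 · A2) · A3) · A4)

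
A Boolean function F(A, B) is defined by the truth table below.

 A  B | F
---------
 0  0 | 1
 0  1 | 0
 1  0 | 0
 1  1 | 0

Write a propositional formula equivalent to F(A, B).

F(A, B) = ~(A | B)

The output is 1 only when every input is 0 — NOR of all inputs.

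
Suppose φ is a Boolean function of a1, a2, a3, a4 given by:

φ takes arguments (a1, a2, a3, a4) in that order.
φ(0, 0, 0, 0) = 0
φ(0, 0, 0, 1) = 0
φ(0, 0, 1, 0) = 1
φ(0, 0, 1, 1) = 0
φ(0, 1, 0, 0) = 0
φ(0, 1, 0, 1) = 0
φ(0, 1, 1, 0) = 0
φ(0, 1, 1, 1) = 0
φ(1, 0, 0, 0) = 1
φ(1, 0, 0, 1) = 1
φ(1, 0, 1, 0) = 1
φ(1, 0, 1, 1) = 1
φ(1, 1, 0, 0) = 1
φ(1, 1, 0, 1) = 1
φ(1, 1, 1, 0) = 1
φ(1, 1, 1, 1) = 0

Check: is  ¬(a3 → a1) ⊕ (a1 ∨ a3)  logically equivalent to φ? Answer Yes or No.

Check the formula against φ row by row:
  a1=0, a2=0, a3=0, a4=0: formula gives 0, φ = 0 ✓
  a1=0, a2=0, a3=0, a4=1: formula gives 0, φ = 0 ✓
  a1=0, a2=0, a3=1, a4=0: formula gives 0, but φ = 1 ✗
Row (0,0,1,0) is a counterexample, so the formula is not equivalent to φ.

No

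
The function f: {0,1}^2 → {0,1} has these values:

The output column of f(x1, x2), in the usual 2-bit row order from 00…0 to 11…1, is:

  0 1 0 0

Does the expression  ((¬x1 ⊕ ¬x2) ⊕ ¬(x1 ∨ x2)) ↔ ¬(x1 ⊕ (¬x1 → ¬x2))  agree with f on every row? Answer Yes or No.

Test each input against both f and the formula:
  x1=0, x2=0: formula gives 0, f = 0 ✓
  x1=0, x2=1: formula gives 1, f = 1 ✓
  x1=1, x2=0: formula gives 1, but f = 0 ✗
A single disagreement suffices: at (1,0) they differ, so the formula does not compute f.

No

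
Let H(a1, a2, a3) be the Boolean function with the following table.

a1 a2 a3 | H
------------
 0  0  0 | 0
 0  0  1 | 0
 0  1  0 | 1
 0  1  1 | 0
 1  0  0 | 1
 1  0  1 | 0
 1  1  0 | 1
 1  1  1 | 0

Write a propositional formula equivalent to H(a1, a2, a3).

H=1 on 3 inputs: (0,1,0), (1,0,0), (1,1,0). Reading each as a conjunction of literals (¬a1·a2·¬a3, a1·¬a2·¬a3, a1·a2·¬a3) and taking the OR gives the canonical DNF.

H(a1, a2, a3) = (((not a1 and a2) and not a3) or ((a1 and not a2) and not a3)) or ((a1 and a2) and not a3)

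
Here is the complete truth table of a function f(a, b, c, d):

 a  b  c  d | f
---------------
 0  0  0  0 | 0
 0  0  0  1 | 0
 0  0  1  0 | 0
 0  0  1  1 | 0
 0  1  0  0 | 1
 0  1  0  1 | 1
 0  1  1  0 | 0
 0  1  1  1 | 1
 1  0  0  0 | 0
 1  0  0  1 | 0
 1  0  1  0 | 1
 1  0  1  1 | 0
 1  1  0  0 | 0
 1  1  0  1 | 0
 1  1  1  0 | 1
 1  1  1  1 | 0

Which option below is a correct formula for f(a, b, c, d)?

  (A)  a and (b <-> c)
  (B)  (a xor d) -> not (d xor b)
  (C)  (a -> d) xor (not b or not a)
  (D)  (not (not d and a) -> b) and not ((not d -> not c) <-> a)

(A): at (0,1,0,0) it gives 0, but f = 1 — eliminated.
(B): at (0,0,0,0) it gives 1, but f = 0 — eliminated.
(C): at (0,1,0,0) it gives 0, but f = 1 — eliminated.
Only (D) survives; checking it on all 16 rows confirms it matches f.

D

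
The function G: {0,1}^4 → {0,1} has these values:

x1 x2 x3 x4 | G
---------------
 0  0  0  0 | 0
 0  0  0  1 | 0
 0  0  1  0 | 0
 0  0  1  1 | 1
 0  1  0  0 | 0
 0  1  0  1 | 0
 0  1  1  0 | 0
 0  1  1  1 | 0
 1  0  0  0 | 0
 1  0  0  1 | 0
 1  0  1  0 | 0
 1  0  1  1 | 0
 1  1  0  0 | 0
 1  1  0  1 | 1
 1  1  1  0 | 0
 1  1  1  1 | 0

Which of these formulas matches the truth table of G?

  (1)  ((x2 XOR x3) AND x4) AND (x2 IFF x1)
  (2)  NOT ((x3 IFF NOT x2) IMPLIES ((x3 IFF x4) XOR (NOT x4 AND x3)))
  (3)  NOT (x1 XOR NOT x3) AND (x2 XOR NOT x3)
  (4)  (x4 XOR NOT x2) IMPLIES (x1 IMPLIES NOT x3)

(2): at (0,0,1,1) it gives 0, but G = 1 — eliminated.
(3): at (0,0,1,1) it gives 0, but G = 1 — eliminated.
(4): at (0,0,0,0) it gives 1, but G = 0 — eliminated.
Only (1) survives; checking it on all 16 rows confirms it matches G.

1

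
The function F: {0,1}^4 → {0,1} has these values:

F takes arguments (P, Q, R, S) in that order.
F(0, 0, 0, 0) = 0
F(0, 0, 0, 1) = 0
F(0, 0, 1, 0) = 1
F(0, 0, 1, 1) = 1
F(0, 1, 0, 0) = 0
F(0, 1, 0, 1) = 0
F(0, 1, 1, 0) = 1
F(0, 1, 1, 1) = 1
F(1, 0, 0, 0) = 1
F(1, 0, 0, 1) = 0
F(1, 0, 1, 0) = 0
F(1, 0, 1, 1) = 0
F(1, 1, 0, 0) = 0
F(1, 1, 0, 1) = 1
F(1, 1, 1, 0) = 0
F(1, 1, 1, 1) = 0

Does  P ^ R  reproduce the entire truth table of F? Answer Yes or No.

No

Evaluate P ^ R on each row and compare to F:
  P=0, Q=0, R=0, S=0: formula gives 0, F = 0 ✓
  P=0, Q=0, R=0, S=1: formula gives 0, F = 0 ✓
  P=0, Q=0, R=1, S=0: formula gives 1, F = 1 ✓
  P=0, Q=0, R=1, S=1: formula gives 1, F = 1 ✓
  …
  P=1, Q=0, R=0, S=1: formula gives 1, but F = 0 ✗
A single disagreement suffices: at (1,0,0,1) they differ, so the formula does not compute F.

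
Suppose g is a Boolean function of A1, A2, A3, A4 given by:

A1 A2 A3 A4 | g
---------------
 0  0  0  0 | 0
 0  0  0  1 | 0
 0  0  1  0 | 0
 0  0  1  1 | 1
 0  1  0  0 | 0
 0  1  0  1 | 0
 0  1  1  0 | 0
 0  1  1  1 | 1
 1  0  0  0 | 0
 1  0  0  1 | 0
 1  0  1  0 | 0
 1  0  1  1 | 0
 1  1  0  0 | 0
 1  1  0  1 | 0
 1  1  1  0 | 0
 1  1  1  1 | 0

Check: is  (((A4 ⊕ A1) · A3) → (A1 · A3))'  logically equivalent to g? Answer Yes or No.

Check the formula against g row by row:
  A1=0, A2=0, A3=0, A4=0: formula gives 0, g = 0 ✓
  A1=0, A2=0, A3=0, A4=1: formula gives 0, g = 0 ✓
  A1=0, A2=0, A3=1, A4=0: formula gives 0, g = 0 ✓
  A1=0, A2=0, A3=1, A4=1: formula gives 1, g = 1 ✓
  …and likewise for the remaining 12 rows.
Every row agrees, so the formula is equivalent.

Yes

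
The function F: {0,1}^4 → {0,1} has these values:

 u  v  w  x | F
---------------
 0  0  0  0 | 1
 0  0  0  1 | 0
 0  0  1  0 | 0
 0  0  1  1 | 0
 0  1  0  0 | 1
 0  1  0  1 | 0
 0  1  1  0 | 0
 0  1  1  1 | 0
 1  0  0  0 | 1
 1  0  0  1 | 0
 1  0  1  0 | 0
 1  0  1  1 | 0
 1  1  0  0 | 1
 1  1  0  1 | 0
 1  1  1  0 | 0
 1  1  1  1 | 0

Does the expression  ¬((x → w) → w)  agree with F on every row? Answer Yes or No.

Evaluate ¬((x → w) → w) on each row and compare to F:
  u=0, v=0, w=0, x=0: formula gives 1, F = 1 ✓
  u=0, v=0, w=0, x=1: formula gives 0, F = 0 ✓
  u=0, v=0, w=1, x=0: formula gives 0, F = 0 ✓
  u=0, v=0, w=1, x=1: formula gives 0, F = 0 ✓
  …and likewise for the remaining 12 rows.
No disagreement on any input; they are logically equivalent.

Yes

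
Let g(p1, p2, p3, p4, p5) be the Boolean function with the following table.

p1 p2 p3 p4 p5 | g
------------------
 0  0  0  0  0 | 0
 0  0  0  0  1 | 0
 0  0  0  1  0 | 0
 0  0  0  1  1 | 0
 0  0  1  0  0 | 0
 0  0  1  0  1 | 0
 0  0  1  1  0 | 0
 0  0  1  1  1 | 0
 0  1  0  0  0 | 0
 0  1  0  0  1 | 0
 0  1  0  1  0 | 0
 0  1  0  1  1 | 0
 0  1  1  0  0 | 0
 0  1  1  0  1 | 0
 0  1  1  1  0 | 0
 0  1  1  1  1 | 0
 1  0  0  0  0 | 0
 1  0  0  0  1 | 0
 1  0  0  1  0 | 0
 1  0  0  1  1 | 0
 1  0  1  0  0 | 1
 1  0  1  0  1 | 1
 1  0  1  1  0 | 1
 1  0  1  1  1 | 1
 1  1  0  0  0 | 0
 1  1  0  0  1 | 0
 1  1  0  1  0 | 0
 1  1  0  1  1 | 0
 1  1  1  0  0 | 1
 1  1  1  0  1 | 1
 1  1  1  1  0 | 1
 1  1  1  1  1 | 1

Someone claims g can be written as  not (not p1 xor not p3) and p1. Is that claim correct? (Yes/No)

Yes

Test each input against both g and the formula:
  p1=0, p2=0, p3=0, p4=0, p5=0: formula gives 0, g = 0 ✓
  p1=0, p2=0, p3=0, p4=0, p5=1: formula gives 0, g = 0 ✓
  p1=0, p2=0, p3=0, p4=1, p5=0: formula gives 0, g = 0 ✓
  p1=0, p2=0, p3=0, p4=1, p5=1: formula gives 0, g = 0 ✓
  … (the remaining 28 rows also agree.)
Every row agrees, so the formula is equivalent.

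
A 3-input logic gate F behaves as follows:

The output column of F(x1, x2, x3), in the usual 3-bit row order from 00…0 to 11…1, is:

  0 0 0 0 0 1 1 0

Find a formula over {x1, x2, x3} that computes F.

F(x1, x2, x3) = ((x1 and not x2) and x3) or ((x1 and x2) and not x3)

The 1-rows are (1,0,1), (1,1,0). Each contributes one minterm — x1·¬x2·x3; x1·x2·¬x3 — and their disjunction is a sum-of-products form of F.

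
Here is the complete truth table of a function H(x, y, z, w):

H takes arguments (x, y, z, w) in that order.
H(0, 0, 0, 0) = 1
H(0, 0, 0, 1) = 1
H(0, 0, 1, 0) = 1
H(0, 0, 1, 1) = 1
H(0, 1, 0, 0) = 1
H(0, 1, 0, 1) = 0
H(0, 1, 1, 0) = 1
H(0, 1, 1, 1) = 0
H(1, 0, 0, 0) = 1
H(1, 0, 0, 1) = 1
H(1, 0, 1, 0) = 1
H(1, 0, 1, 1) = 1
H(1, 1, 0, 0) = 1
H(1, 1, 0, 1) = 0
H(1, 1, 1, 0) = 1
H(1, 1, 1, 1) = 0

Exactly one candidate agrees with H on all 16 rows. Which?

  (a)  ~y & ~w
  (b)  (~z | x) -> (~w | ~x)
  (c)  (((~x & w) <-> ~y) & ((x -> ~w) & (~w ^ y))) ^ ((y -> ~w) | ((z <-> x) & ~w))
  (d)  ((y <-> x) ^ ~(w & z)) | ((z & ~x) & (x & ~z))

c

(a) fails at (0,0,0,1): the formula yields 0, H is 1.
(b) fails at (0,1,0,1): the formula yields 1, H is 0.
(d) fails at (0,0,0,0): the formula yields 0, H is 1.
Only (c) survives; checking it on all 16 rows confirms it matches H.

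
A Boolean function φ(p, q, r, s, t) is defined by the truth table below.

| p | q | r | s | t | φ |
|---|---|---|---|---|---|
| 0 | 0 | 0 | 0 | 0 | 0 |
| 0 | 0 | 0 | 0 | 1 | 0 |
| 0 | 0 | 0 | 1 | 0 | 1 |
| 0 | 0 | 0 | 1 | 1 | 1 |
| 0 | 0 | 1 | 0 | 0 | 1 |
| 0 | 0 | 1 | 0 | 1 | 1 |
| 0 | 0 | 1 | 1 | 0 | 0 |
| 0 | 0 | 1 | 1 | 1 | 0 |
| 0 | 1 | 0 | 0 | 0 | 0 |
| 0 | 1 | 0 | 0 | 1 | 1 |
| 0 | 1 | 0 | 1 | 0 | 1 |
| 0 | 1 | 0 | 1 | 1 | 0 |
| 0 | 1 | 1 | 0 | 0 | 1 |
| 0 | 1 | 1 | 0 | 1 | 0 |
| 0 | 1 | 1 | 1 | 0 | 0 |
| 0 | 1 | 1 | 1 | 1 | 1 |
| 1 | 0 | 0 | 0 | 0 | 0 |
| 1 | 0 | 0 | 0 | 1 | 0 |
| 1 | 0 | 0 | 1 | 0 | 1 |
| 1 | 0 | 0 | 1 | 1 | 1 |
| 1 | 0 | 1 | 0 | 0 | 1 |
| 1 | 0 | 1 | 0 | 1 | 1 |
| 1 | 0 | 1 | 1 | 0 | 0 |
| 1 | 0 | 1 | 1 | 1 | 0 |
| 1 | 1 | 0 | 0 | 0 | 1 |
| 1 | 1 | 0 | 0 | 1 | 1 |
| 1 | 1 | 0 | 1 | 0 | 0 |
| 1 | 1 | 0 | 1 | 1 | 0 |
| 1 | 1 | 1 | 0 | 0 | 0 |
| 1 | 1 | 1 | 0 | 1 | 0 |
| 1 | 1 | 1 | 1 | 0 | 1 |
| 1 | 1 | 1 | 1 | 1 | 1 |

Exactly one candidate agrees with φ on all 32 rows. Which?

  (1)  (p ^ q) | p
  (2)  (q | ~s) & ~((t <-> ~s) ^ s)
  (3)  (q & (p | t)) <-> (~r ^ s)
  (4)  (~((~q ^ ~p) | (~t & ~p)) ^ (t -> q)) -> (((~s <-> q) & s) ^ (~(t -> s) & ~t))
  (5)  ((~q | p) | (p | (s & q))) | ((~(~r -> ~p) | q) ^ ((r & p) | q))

(1) fails at (0,0,0,1,0): the formula yields 0, φ is 1.
(2) fails at (0,0,0,0,0): the formula yields 1, φ is 0.
(4) fails at (0,0,1,0,0): the formula yields 0, φ is 1.
(5) fails at (0,0,0,0,0): the formula yields 1, φ is 0.
(3) is the remaining candidate, and it agrees with φ on all 32 inputs.

3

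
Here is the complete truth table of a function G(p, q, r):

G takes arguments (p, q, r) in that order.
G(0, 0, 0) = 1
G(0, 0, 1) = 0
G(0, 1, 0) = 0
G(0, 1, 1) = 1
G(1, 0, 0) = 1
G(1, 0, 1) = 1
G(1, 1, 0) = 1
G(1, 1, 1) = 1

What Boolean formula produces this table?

G(p, q, r) = ¬(((¬p ∧ ¬q) ∧ r) ∨ ((¬p ∧ q) ∧ ¬r))

G is 0 on only 2 rows — (0,0,1), (0,1,0). Writing each as a minterm (¬p·¬q·r, ¬p·q·¬r) and OR-ing them characterizes exactly where G=0, so G is the negation of that disjunction.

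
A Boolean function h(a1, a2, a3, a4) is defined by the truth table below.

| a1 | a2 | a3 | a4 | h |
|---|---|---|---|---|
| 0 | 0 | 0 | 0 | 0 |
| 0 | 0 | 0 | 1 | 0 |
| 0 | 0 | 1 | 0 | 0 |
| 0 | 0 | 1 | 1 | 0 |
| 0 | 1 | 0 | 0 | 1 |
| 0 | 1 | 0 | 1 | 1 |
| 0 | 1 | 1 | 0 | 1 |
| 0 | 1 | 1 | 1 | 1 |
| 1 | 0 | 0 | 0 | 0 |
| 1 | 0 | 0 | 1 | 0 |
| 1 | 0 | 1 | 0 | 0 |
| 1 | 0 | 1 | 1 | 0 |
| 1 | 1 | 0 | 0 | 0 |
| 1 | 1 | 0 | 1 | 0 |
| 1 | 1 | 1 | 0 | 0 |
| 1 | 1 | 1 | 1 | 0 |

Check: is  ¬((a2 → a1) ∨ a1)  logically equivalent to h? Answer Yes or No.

Test each input against both h and the formula:
  a1=0, a2=0, a3=0, a4=0: formula gives 0, h = 0 ✓
  a1=0, a2=0, a3=0, a4=1: formula gives 0, h = 0 ✓
  a1=0, a2=0, a3=1, a4=0: formula gives 0, h = 0 ✓
  a1=0, a2=0, a3=1, a4=1: formula gives 0, h = 0 ✓
  …and likewise for the remaining 12 rows.
Every row agrees, so the formula is equivalent.

Yes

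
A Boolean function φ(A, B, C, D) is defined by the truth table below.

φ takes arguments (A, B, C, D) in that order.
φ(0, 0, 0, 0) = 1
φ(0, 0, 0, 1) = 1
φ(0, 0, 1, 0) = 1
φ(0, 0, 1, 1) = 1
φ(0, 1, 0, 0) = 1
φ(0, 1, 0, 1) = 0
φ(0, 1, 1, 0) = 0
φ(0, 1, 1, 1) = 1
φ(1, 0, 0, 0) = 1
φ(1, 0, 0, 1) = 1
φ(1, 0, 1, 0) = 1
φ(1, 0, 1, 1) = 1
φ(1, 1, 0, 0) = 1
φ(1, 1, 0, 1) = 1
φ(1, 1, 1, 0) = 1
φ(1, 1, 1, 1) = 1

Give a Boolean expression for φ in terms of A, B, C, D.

There are just 2 zero rows: (0,1,0,1), (0,1,1,0). Their minterms are ¬A·B·¬C·D, ¬A·B·C·¬D; the OR of those covers precisely the 0-outputs, and negating it yields φ.

φ(A, B, C, D) = ((((A' · B) · C') · D) + (((A' · B) · C) · D'))'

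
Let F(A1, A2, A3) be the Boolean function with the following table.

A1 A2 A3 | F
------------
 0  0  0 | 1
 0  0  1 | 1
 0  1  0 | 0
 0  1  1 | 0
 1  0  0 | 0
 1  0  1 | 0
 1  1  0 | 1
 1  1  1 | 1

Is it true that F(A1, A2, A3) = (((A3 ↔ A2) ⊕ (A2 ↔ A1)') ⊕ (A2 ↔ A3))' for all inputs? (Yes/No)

Yes

Test each input against both F and the formula:
  A1=0, A2=0, A3=0: formula gives 1, F = 1 ✓
  A1=0, A2=0, A3=1: formula gives 1, F = 1 ✓
  A1=0, A2=1, A3=0: formula gives 0, F = 0 ✓
  A1=0, A2=1, A3=1: formula gives 0, F = 0 ✓
  A1=1, A2=0, A3=0: formula gives 0, F = 0 ✓
  … (the remaining 3 rows also agree.)
Every row agrees, so the formula is equivalent.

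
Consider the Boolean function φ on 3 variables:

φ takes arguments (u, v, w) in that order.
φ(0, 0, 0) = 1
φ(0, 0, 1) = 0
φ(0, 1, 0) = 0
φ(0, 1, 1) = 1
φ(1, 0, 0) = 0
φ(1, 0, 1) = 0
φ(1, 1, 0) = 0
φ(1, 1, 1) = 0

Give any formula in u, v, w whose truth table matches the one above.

φ(u, v, w) = ((NOT u AND NOT v) AND NOT w) OR ((NOT u AND v) AND w)

φ=1 on 2 inputs: (0,0,0), (0,1,1). Reading each as a conjunction of literals (¬u·¬v·¬w, ¬u·v·w) and taking the OR gives the canonical DNF.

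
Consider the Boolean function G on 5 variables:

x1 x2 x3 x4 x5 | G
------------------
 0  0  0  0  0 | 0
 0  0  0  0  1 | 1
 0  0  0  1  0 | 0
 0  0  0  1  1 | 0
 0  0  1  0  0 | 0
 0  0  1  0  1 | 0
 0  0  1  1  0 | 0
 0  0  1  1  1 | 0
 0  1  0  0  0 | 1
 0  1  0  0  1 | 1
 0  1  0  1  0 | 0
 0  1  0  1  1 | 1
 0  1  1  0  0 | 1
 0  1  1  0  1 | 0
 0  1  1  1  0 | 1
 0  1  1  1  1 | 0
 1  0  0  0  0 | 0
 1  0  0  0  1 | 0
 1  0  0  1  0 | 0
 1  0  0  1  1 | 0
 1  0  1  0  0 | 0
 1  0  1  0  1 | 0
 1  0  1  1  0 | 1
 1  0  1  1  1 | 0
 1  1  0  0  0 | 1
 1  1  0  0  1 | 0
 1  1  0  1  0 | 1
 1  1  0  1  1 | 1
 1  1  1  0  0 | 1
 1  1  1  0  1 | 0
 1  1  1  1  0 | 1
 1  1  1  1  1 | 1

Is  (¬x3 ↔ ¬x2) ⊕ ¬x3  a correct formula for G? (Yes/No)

No

Evaluate (¬x3 ↔ ¬x2) ⊕ ¬x3 on each row and compare to G:
  x1=0, x2=0, x3=0, x4=0, x5=0: formula gives 0, G = 0 ✓
  x1=0, x2=0, x3=0, x4=0, x5=1: formula gives 0, but G = 1 ✗
A single disagreement suffices: at (0,0,0,0,1) they differ, so the formula does not compute G.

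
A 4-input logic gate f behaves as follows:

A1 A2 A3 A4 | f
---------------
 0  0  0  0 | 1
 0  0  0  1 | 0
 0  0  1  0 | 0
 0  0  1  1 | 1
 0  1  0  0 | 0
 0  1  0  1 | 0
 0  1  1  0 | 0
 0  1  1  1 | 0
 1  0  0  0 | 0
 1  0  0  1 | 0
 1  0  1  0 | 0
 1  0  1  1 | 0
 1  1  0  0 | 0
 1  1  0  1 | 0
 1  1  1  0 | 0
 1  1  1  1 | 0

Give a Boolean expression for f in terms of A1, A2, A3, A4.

f=1 on 2 inputs: (0,0,0,0), (0,0,1,1). Reading each as a conjunction of literals (¬A1·¬A2·¬A3·¬A4, ¬A1·¬A2·A3·A4) and taking the OR gives the canonical DNF.

f(A1, A2, A3, A4) = (((not A1 and not A2) and not A3) and not A4) or (((not A1 and not A2) and A3) and A4)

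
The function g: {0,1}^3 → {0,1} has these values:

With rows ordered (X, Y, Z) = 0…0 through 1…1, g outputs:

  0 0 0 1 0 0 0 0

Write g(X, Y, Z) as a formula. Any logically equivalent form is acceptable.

g(X, Y, Z) = (~X & Y) & Z

Only row (0,1,1) gives 1. That row's minterm ¬X·Y·Z is g directly.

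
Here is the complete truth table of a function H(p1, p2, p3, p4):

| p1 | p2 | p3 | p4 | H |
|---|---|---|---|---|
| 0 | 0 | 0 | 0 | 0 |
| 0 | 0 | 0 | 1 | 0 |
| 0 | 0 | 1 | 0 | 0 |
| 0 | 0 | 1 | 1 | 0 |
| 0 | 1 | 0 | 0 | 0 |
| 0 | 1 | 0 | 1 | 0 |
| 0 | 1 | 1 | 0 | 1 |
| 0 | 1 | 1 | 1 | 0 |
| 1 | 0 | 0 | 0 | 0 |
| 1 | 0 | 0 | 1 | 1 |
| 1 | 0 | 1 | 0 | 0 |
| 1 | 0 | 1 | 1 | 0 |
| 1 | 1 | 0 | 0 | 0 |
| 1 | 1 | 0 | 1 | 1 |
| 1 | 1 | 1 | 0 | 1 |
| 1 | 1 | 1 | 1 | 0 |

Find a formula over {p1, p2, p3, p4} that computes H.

H(p1, p2, p3, p4) = (((((¬p1 ∧ p2) ∧ p3) ∧ ¬p4) ∨ (((p1 ∧ ¬p2) ∧ ¬p3) ∧ p4)) ∨ (((p1 ∧ p2) ∧ ¬p3) ∧ p4)) ∨ (((p1 ∧ p2) ∧ p3) ∧ ¬p4)

The 1-rows are (0,1,1,0), (1,0,0,1), (1,1,0,1), (1,1,1,0). Each contributes one minterm — ¬p1·p2·p3·¬p4; p1·¬p2·¬p3·p4; p1·p2·¬p3·p4; p1·p2·p3·¬p4 — and their disjunction is a sum-of-products form of H.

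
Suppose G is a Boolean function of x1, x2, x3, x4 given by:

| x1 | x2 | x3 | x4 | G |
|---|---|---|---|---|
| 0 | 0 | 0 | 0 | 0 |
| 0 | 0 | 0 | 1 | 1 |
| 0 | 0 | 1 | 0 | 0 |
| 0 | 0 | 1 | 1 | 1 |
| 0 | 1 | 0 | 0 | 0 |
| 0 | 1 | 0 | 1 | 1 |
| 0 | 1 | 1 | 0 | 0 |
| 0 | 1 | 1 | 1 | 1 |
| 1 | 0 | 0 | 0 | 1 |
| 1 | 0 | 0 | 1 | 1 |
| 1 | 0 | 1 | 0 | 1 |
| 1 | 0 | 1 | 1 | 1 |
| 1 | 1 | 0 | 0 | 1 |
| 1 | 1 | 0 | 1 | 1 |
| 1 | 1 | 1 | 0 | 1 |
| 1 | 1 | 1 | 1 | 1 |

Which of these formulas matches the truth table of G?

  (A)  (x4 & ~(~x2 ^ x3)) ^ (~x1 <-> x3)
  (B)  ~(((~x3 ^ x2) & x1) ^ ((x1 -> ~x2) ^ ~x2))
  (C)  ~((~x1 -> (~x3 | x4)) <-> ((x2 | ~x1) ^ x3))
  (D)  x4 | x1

(A): at (0,0,0,1) it gives 0, but G = 1 — eliminated.
(B): at (0,0,0,0) it gives 1, but G = 0 — eliminated.
(C): at (0,0,0,1) it gives 0, but G = 1 — eliminated.
That leaves (D). Evaluating it on every row reproduces the table of G exactly.

D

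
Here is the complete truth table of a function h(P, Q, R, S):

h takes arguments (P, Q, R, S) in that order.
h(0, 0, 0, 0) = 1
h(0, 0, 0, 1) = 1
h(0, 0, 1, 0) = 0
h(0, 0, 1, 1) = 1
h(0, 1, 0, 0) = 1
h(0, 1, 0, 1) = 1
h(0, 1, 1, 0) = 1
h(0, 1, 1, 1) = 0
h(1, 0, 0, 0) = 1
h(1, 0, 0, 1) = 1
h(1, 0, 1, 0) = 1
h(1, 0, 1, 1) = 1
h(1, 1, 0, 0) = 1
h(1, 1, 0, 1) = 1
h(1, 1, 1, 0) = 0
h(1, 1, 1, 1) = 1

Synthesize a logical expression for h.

There are just 3 zero rows: (0,0,1,0), (0,1,1,1), (1,1,1,0). Their minterms are ¬P·¬Q·R·¬S, ¬P·Q·R·S, P·Q·R·¬S; the OR of those covers precisely the 0-outputs, and negating it yields h.

h(P, Q, R, S) = NOT (((((NOT P AND NOT Q) AND R) AND NOT S) OR (((NOT P AND Q) AND R) AND S)) OR (((P AND Q) AND R) AND NOT S))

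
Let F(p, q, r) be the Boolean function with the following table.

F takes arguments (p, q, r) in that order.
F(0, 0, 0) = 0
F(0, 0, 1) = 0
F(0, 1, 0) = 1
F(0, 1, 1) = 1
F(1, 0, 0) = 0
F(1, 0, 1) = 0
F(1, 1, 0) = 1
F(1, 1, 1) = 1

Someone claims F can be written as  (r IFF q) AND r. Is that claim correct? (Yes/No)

No

Test each input against both F and the formula:
  p=0, q=0, r=0: formula gives 0, F = 0 ✓
  p=0, q=0, r=1: formula gives 0, F = 0 ✓
  p=0, q=1, r=0: formula gives 0, but F = 1 ✗
A single disagreement suffices: at (0,1,0) they differ, so the formula does not compute F.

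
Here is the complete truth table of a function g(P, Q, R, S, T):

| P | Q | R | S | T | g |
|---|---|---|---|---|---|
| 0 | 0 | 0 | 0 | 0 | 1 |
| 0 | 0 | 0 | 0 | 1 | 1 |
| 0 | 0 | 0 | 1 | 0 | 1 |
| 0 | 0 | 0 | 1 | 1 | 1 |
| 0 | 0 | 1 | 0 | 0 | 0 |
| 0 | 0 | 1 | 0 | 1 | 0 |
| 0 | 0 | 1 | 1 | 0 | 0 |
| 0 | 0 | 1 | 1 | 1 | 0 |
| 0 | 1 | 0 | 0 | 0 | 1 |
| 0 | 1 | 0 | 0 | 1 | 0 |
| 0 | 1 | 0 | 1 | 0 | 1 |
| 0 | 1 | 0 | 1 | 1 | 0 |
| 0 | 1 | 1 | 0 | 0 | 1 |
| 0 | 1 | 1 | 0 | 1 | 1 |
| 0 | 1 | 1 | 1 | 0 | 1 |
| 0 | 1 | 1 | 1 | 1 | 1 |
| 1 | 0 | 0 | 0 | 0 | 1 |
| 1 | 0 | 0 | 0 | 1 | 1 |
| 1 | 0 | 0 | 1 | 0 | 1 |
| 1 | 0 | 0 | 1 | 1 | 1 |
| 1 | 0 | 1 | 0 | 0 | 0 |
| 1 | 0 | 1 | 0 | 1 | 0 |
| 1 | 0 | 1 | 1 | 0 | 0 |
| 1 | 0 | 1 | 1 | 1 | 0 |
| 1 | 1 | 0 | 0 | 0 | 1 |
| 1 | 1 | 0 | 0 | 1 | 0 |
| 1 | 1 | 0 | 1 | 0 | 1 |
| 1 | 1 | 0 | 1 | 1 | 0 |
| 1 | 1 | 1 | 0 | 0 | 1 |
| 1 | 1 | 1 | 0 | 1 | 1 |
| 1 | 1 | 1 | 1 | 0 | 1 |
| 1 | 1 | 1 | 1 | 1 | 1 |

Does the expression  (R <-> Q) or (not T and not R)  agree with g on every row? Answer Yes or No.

Evaluate (R <-> Q) or (not T and not R) on each row and compare to g:
  P=0, Q=0, R=0, S=0, T=0: formula gives 1, g = 1 ✓
  P=0, Q=0, R=0, S=0, T=1: formula gives 1, g = 1 ✓
  P=0, Q=0, R=0, S=1, T=0: formula gives 1, g = 1 ✓
  P=0, Q=0, R=0, S=1, T=1: formula gives 1, g = 1 ✓
  … (the remaining 28 rows also agree.)
No disagreement on any input; they are logically equivalent.

Yes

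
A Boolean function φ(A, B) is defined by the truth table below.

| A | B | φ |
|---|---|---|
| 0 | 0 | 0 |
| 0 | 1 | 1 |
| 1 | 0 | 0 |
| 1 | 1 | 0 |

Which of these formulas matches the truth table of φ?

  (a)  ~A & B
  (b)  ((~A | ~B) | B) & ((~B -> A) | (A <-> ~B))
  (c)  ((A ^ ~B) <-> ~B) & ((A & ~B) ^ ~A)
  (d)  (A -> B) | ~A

a

(b): at (1,0) it gives 1, but φ = 0 — eliminated.
(c): at (0,0) it gives 1, but φ = 0 — eliminated.
(d): at (0,0) it gives 1, but φ = 0 — eliminated.
That leaves (a). Evaluating it on every row reproduces the table of φ exactly.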